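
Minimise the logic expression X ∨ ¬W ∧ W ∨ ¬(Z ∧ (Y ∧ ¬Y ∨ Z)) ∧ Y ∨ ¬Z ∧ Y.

X ∨ ¬W ∧ W ∨ ¬(Z ∧ (Y ∧ ¬Y ∨ Z)) ∧ Y ∨ ¬Z ∧ Y
= X ∨ ¬W ∧ W ∨ ¬(Z ∧ Z) ∧ Y ∨ ¬Z ∧ Y   (complement / identity)
= X ∨ ¬W ∧ W ∨ ¬Z ∧ Y ∨ ¬Z ∧ Y   (idempotence)
= X ∨ ¬Z ∧ Y ∨ ¬Z ∧ Y   (complement / identity)
= X ∨ ¬Z ∧ Y   (idempotence)

X ∨ ¬Z ∧ Y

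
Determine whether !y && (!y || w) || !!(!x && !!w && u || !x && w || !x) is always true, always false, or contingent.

contingent

!y && (!y || w) || !!(!x && !!w && u || !x && w || !x)
= !y && (!y || w) || !!(!x && w && u || !x && w || !x)   (double negation)
= !y && (!y || w) || !!(!x && w || !x)   (absorption)
= !y || !!(!x && w || !x)   (absorption)
= !y || !!!x   (absorption)
= !y || !x   (double negation)
This depends on x, y, so it is not a constant.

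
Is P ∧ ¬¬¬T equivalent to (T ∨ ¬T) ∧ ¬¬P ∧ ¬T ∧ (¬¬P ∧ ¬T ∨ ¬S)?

E1: P ∧ ¬¬¬T
    = P ∧ ¬T   — double negation
E2: (T ∨ ¬T) ∧ ¬¬P ∧ ¬T ∧ (¬¬P ∧ ¬T ∨ ¬S)
    = ¬¬P ∧ ¬T ∧ (¬¬P ∧ ¬T ∨ ¬S)   — complement / identity
    = ¬¬P ∧ ¬T   — absorption
    = P ∧ ¬T   — double negation
Both reduce to P ∧ ¬T, so they are equivalent.

Yes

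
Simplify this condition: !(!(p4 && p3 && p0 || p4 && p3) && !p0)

p4 && p3 || p0

!(!(p4 && p3 && p0 || p4 && p3) && !p0)
= !(!(p4 && p3) && !p0)   (absorption)
= p4 && p3 || p0   (De Morgan)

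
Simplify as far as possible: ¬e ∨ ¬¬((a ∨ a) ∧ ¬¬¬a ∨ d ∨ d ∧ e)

¬e ∨ d

¬e ∨ ¬¬((a ∨ a) ∧ ¬¬¬a ∨ d ∨ d ∧ e)
= ¬e ∨ ¬¬(a ∧ ¬¬¬a ∨ d ∨ d ∧ e)   [idempotence]
= ¬e ∨ ¬¬(a ∧ ¬a ∨ d ∨ d ∧ e)   [double negation]
= ¬e ∨ ¬¬(d ∨ d ∧ e)   [complement / identity]
= ¬e ∨ ¬¬d   [absorption]
= ¬e ∨ d   [double negation]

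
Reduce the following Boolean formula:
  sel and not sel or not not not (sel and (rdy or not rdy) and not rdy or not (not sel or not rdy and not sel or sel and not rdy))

sel and not sel or not not not (sel and (rdy or not rdy) and not rdy or not (not sel or not rdy and not sel or sel and not rdy))
= sel and not sel or not not not (sel and not rdy or not (not sel or not rdy and not sel or sel and not rdy))   [complement / identity]
= sel and not sel or not not not (sel and not rdy or not (not sel or not rdy))   [distribution]
= sel and not sel or not not not (sel and not rdy or sel and rdy)   [De Morgan]
= sel and not sel or not not not sel   [distribution]
= sel and not sel or not sel   [double negation]
= not sel   [complement / identity]

not sel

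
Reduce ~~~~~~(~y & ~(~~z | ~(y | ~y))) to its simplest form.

~y & ~z

~~~~~~(~y & ~(~~z | ~(y | ~y)))
= ~~~~~~(~y & ~z & (y | ~y))   — De Morgan
= ~~~~(~y & ~z & (y | ~y))   — double negation
= ~~~~(~y & ~z)   — complement / identity
= ~~(~y & ~z)   — double negation
= ~y & ~z   — double negation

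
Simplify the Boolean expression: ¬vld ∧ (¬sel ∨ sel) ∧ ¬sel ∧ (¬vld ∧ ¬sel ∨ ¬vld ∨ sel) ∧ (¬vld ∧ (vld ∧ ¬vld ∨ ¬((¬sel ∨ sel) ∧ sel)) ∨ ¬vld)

¬vld ∧ ¬sel

¬vld ∧ (¬sel ∨ sel) ∧ ¬sel ∧ (¬vld ∧ ¬sel ∨ ¬vld ∨ sel) ∧ (¬vld ∧ (vld ∧ ¬vld ∨ ¬((¬sel ∨ sel) ∧ sel)) ∨ ¬vld)
= ¬vld ∧ (¬sel ∨ sel) ∧ ¬sel ∧ (¬vld ∧ ¬sel ∨ ¬vld ∨ sel) ∧ (¬vld ∧ (vld ∧ ¬vld ∨ ¬sel) ∨ ¬vld)   (complement / identity)
= ¬vld ∧ (¬sel ∨ sel) ∧ ¬sel ∧ (¬vld ∧ ¬sel ∨ ¬vld ∨ sel) ∧ (¬vld ∧ ¬sel ∨ ¬vld)   (complement / identity)
= ¬vld ∧ (¬sel ∨ sel) ∧ ¬sel ∧ (¬vld ∧ ¬sel ∨ ¬vld)   (absorption)
= ¬vld ∧ ¬sel ∧ (¬vld ∧ ¬sel ∨ ¬vld)   (complement / identity)
= ¬vld ∧ ¬sel   (absorption)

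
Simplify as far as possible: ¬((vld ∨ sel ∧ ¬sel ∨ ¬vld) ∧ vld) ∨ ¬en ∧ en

¬vld

¬((vld ∨ sel ∧ ¬sel ∨ ¬vld) ∧ vld) ∨ ¬en ∧ en
= ¬((vld ∨ ¬vld) ∧ vld) ∨ ¬en ∧ en   (complement / identity)
= ¬((vld ∨ ¬vld) ∧ vld)   (complement / identity)
= ¬vld   (complement / identity)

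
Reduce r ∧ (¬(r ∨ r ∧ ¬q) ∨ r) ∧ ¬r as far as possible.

False

r ∧ (¬(r ∨ r ∧ ¬q) ∨ r) ∧ ¬r
= r ∧ (¬r ∨ r) ∧ ¬r   [absorption]
= r ∧ ¬r   [complement / identity]
= False   [complement]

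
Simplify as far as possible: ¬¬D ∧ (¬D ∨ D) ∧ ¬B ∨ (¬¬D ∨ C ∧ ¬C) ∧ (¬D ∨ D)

D

¬¬D ∧ (¬D ∨ D) ∧ ¬B ∨ (¬¬D ∨ C ∧ ¬C) ∧ (¬D ∨ D)
= ¬¬D ∧ (¬D ∨ D) ∧ ¬B ∨ ¬¬D ∧ (¬D ∨ D)   [complement / identity]
= ¬¬D ∧ (¬D ∨ D)   [absorption]
= ¬¬D   [complement / identity]
= D   [double negation]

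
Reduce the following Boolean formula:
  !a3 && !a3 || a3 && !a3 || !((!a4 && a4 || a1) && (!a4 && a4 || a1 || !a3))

!a3 || !a1

!a3 && !a3 || a3 && !a3 || !((!a4 && a4 || a1) && (!a4 && a4 || a1 || !a3))
= !a3 && !a3 || a3 && !a3 || !(!a4 && a4 || a1)   (absorption)
= !a3 && !a3 || a3 && !a3 || !a1   (complement / identity)
= !a3 || !a1   (distribution)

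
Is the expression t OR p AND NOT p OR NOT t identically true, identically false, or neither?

identically true

t OR p AND NOT p OR NOT t
= t OR NOT t
= TRUE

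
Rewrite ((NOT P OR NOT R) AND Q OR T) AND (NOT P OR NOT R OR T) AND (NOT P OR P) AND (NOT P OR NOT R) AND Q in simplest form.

((NOT P OR NOT R) AND Q OR T) AND (NOT P OR NOT R OR T) AND (NOT P OR P) AND (NOT P OR NOT R) AND Q
= ((NOT P OR NOT R) AND Q OR T) AND (NOT P OR NOT R OR T) AND (NOT P OR NOT R) AND Q   [complement / identity]
= ((NOT P OR NOT R) AND Q OR T) AND (NOT P OR NOT R) AND Q   [absorption]
= (NOT P OR NOT R) AND Q   [absorption]

(NOT P OR NOT R) AND Q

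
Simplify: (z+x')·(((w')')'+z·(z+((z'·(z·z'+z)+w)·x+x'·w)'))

z+x'·w'

(z+x')·(((w')')'+z·(z+((z'·(z·z'+z)+w)·x+x'·w)'))
= (z+x')·(((w')')'+z·(z+((z'·z+w)·x+x'·w)'))
= (z+x')·(((w')')'+z·(z+(w·x+x'·w)'))
= (z+x')·(((w')')'+z·(z+w'))
= (z+x')·(((w')')'+z)
= (z+x')·(w'+z)
= z+x'·w'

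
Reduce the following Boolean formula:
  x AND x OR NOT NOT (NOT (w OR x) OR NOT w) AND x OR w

x OR w

x AND x OR NOT NOT (NOT (w OR x) OR NOT w) AND x OR w
= x AND x OR NOT ((w OR x) AND w) AND x OR w   [De Morgan]
= x AND x OR NOT w AND x OR w   [absorption]
= x AND (x OR NOT w) OR w   [distribution]
= x OR w   [absorption]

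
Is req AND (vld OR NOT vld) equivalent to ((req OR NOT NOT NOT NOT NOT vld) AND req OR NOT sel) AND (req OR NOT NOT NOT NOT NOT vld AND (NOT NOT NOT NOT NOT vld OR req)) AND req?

E1: req AND (vld OR NOT vld)
    = req   (complement / identity)
E2: ((req OR NOT NOT NOT NOT NOT vld) AND req OR NOT sel) AND (req OR NOT NOT NOT NOT NOT vld AND (NOT NOT NOT NOT NOT vld OR req)) AND req
    = ((req OR NOT NOT NOT NOT NOT vld) AND req OR NOT sel) AND (req OR NOT NOT NOT NOT NOT vld) AND req   (absorption)
    = (req OR NOT NOT NOT NOT NOT vld) AND req   (absorption)
    = (req OR NOT NOT NOT vld) AND req   (double negation)
    = (req OR NOT vld) AND req   (double negation)
    = req   (absorption)
Both reduce to req, so they are equivalent.

Yes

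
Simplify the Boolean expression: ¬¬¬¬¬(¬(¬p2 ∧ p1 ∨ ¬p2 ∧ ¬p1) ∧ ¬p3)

¬p2 ∨ p3

¬¬¬¬¬(¬(¬p2 ∧ p1 ∨ ¬p2 ∧ ¬p1) ∧ ¬p3)
= ¬¬¬(¬(¬p2 ∧ p1 ∨ ¬p2 ∧ ¬p1) ∧ ¬p3)
= ¬¬(¬p2 ∧ p1 ∨ ¬p2 ∧ ¬p1 ∨ p3)
= ¬p2 ∧ p1 ∨ ¬p2 ∧ ¬p1 ∨ p3
= ¬p2 ∨ p3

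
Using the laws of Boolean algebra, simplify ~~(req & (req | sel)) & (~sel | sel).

req

~~(req & (req | sel)) & (~sel | sel)
= ~~(req & (req | sel))   [complement / identity]
= ~~req   [absorption]
= req   [double negation]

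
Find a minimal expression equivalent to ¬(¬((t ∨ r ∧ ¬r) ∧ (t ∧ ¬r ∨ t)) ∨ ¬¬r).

¬(¬((t ∨ r ∧ ¬r) ∧ (t ∧ ¬r ∨ t)) ∨ ¬¬r)
= ¬(¬(t ∧ (t ∧ ¬r ∨ t)) ∨ ¬¬r)   — complement / identity
= t ∧ (t ∧ ¬r ∨ t) ∧ ¬r   — De Morgan
= t ∧ t ∧ ¬r   — absorption
= t ∧ ¬r   — idempotence

t ∧ ¬r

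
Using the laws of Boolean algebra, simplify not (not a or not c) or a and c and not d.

not (not a or not c) or a and c and not d
= a and c or a and c and not d   [De Morgan]
= a and c   [absorption]

a and c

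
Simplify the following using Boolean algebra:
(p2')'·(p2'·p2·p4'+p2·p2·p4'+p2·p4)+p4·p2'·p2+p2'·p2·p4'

(p2')'·(p2'·p2·p4'+p2·p2·p4'+p2·p4)+p4·p2'·p2+p2'·p2·p4'
= (p2')'·(p2'·p2·p4'+p2·p2·p4'+p2·p4)+p2'·p2   (distribution)
= (p2')'·(p2·p4'+p2·p4)+p2'·p2   (distribution)
= p2·(p2·p4'+p2·p4)+p2'·p2   (double negation)
= p2·p2+p2'·p2   (distribution)
= p2   (distribution)

p2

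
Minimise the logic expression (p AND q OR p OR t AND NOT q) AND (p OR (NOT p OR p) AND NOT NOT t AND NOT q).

(p AND q OR p OR t AND NOT q) AND (p OR (NOT p OR p) AND NOT NOT t AND NOT q)
= (p AND q OR p OR t AND NOT q) AND (p OR (NOT p OR p) AND t AND NOT q)   — double negation
= (p OR t AND NOT q) AND (p OR (NOT p OR p) AND t AND NOT q)   — absorption
= (p OR t AND NOT q) AND (p OR t AND NOT q)   — complement / identity
= p OR t AND NOT q   — idempotence

p OR t AND NOT q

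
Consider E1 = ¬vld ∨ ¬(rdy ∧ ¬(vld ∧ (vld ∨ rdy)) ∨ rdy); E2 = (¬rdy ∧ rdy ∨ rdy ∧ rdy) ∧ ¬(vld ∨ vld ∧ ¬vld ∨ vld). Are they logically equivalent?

E1: ¬vld ∨ ¬(rdy ∧ ¬(vld ∧ (vld ∨ rdy)) ∨ rdy)
    = ¬vld ∨ ¬(rdy ∧ ¬vld ∨ rdy)   (absorption)
    = ¬vld ∨ ¬rdy   (absorption)
E2: (¬rdy ∧ rdy ∨ rdy ∧ rdy) ∧ ¬(vld ∨ vld ∧ ¬vld ∨ vld)
    = (¬rdy ∧ rdy ∨ rdy ∧ rdy) ∧ ¬(vld ∨ vld)   (complement / identity)
    = rdy ∧ ¬(vld ∨ vld)   (distribution)
    = rdy ∧ ¬vld   (idempotence)
These differ: at rdy=0, vld=0, E1 = 1 but E2 = 0.

No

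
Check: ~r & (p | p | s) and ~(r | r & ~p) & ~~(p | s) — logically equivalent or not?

E1: ~r & (p | p | s)
    = ~r & (p | s)
E2: ~(r | r & ~p) & ~~(p | s)
    = ~(r | r & ~p) & (p | s)
    = ~r & (p | s)
Both reduce to ~r & (p | s), so they are equivalent.

Yes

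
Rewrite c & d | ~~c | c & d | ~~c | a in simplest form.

c | a

c & d | ~~c | c & d | ~~c | a
= c & d | ~~c | a   — idempotence
= c & d | c | a   — double negation
= c | a   — absorption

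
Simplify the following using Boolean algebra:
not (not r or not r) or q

not (not r or not r) or q
= not not r or q   — idempotence
= r or q   — double negation

r or q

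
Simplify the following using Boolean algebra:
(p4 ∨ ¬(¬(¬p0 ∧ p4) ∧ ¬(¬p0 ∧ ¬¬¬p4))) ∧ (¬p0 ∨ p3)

¬p0 ∨ p4 ∧ p3

(p4 ∨ ¬(¬(¬p0 ∧ p4) ∧ ¬(¬p0 ∧ ¬¬¬p4))) ∧ (¬p0 ∨ p3)
= (p4 ∨ ¬p0 ∧ p4 ∨ ¬p0 ∧ ¬¬¬p4) ∧ (¬p0 ∨ p3)
= (p4 ∨ ¬p0 ∧ p4 ∨ ¬p0 ∧ ¬p4) ∧ (¬p0 ∨ p3)
= (p4 ∨ ¬p0) ∧ (¬p0 ∨ p3)
= ¬p0 ∨ p4 ∧ p3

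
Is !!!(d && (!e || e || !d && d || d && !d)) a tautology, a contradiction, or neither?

neither

!!!(d && (!e || e || !d && d || d && !d))
= !!!(d && (!e || e || !d && d))   (complement / identity)
= !!!(d && (!e || e))   (complement / identity)
= !!!d   (complement / identity)
= !d   (double negation)
This depends on d, so it is not a constant.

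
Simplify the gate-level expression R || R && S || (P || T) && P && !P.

R

R || R && S || (P || T) && P && !P
= R || (P || T) && P && !P   (absorption)
= R || P && !P   (absorption)
= R   (complement / identity)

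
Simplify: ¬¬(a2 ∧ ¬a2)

¬¬(a2 ∧ ¬a2)
= a2 ∧ ¬a2   — double negation
= False   — complement

False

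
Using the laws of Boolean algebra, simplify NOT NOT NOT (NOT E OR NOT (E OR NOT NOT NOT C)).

E

NOT NOT NOT (NOT E OR NOT (E OR NOT NOT NOT C))
= NOT NOT (E AND (E OR NOT NOT NOT C))   (De Morgan)
= E AND (E OR NOT NOT NOT C)   (double negation)
= E AND (E OR NOT C)   (double negation)
= E   (absorption)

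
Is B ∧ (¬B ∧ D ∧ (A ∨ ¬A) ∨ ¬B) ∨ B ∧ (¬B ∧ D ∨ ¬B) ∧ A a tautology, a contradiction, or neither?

contradiction

B ∧ (¬B ∧ D ∧ (A ∨ ¬A) ∨ ¬B) ∨ B ∧ (¬B ∧ D ∨ ¬B) ∧ A
= B ∧ (¬B ∧ D ∨ ¬B) ∨ B ∧ (¬B ∧ D ∨ ¬B) ∧ A
= B ∧ (¬B ∧ D ∨ ¬B)
= B ∧ ¬B
= False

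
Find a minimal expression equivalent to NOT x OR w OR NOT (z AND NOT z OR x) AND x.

NOT x OR w OR NOT (z AND NOT z OR x) AND x
= NOT x OR w OR NOT x AND x   — complement / identity
= NOT x OR w   — complement / identity

NOT x OR w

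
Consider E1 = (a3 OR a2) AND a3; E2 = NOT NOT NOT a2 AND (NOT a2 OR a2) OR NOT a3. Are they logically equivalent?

E1: (a3 OR a2) AND a3
    = a3   — absorption
E2: NOT NOT NOT a2 AND (NOT a2 OR a2) OR NOT a3
    = NOT NOT NOT a2 OR NOT a3   — complement / identity
    = NOT a2 OR NOT a3   — double negation
These differ: at a2=0, a3=0, E1 = 0 but E2 = 1.

No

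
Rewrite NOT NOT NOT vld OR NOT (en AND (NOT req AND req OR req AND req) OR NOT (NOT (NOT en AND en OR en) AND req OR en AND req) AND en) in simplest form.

NOT NOT NOT vld OR NOT (en AND (NOT req AND req OR req AND req) OR NOT (NOT (NOT en AND en OR en) AND req OR en AND req) AND en)
= NOT vld OR NOT (en AND (NOT req AND req OR req AND req) OR NOT (NOT (NOT en AND en OR en) AND req OR en AND req) AND en)   — double negation
= NOT vld OR NOT (en AND (NOT req AND req OR req AND req) OR NOT (NOT en AND req OR en AND req) AND en)   — complement / identity
= NOT vld OR NOT (en AND req OR NOT (NOT en AND req OR en AND req) AND en)   — distribution
= NOT vld OR NOT (en AND req OR NOT req AND en)   — distribution
= NOT vld OR NOT en   — distribution

NOT vld OR NOT en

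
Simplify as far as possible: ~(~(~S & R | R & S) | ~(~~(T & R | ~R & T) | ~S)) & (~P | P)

R & (T | ~S)

~(~(~S & R | R & S) | ~(~~(T & R | ~R & T) | ~S)) & (~P | P)
= ~(~R | ~(~~(T & R | ~R & T) | ~S)) & (~P | P)
= R & (~~(T & R | ~R & T) | ~S) & (~P | P)
= R & (~~(T & R | ~R & T) | ~S)
= R & (T & R | ~R & T | ~S)
= R & (T | ~S)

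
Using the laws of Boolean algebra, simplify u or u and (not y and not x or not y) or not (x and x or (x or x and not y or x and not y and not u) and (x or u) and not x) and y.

u or not x and y

u or u and (not y and not x or not y) or not (x and x or (x or x and not y or x and not y and not u) and (x or u) and not x) and y
= u or u and (not y and not x or not y) or not (x and x or (x or x and not y) and (x or u) and not x) and y
= u or u and (not y and not x or not y) or not (x and x or x and (x or u) and not x) and y
= u or u and not y or not (x and x or x and (x or u) and not x) and y
= u or u and not y or not (x and x or x and not x) and y
= u or not (x and x or x and not x) and y
= u or not x and y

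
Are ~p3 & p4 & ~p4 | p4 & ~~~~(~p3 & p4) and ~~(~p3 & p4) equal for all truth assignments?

E1: ~p3 & p4 & ~p4 | p4 & ~~~~(~p3 & p4)
    = ~p3 & p4 & ~p4 | p4 & ~~(~p3 & p4)   — double negation
    = ~p3 & p4 & ~p4 | p4 & ~p3 & p4   — double negation
    = ~p3 & p4   — distribution
E2: ~~(~p3 & p4)
    = ~p3 & p4   — double negation
Both reduce to ~p3 & p4, so they are equivalent.

Yes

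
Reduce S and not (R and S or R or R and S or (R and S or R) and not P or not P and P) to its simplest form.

S and not (R and S or R or R and S or (R and S or R) and not P or not P and P)
= S and not (R and S or R or R and S or (R and S or R) and not P)   (complement / identity)
= S and not (R and S or R or (R and S or R) and not P)   (absorption)
= S and not (R and S or R)   (absorption)
= S and not R   (absorption)

S and not R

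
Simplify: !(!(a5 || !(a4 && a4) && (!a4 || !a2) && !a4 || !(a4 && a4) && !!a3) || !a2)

!(!(a5 || !(a4 && a4) && (!a4 || !a2) && !a4 || !(a4 && a4) && !!a3) || !a2)
= !(!(a5 || !(a4 && a4) && (!a4 || !a2) && !a4 || !(a4 && a4) && a3) || !a2)   (double negation)
= !(!(a5 || !(a4 && a4) && !a4 || !(a4 && a4) && a3) || !a2)   (absorption)
= !(!(a5 || !(a4 && a4) && (!a4 || a3)) || !a2)   (distribution)
= !(!(a5 || !a4 && (!a4 || a3)) || !a2)   (idempotence)
= !(!(a5 || !a4) || !a2)   (absorption)
= (a5 || !a4) && a2   (De Morgan)

(a5 || !a4) && a2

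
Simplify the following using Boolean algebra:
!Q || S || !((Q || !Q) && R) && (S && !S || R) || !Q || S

!Q || S || !((Q || !Q) && R) && (S && !S || R) || !Q || S
= !Q || S || !((Q || !Q) && R) && R || !Q || S   (complement / identity)
= !Q || S || !R && R || !Q || S   (complement / identity)
= !Q || S || !Q || S   (complement / identity)
= !Q || S   (idempotence)

!Q || S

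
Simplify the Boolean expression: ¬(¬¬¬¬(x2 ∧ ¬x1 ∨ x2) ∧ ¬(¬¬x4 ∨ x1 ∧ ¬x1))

¬(¬¬¬¬(x2 ∧ ¬x1 ∨ x2) ∧ ¬(¬¬x4 ∨ x1 ∧ ¬x1))
= ¬¬¬(x2 ∧ ¬x1 ∨ x2) ∨ ¬¬x4 ∨ x1 ∧ ¬x1   (De Morgan)
= ¬¬¬(x2 ∧ ¬x1 ∨ x2) ∨ x4 ∨ x1 ∧ ¬x1   (double negation)
= ¬¬¬x2 ∨ x4 ∨ x1 ∧ ¬x1   (absorption)
= ¬x2 ∨ x4 ∨ x1 ∧ ¬x1   (double negation)
= ¬x2 ∨ x4   (complement / identity)

¬x2 ∨ x4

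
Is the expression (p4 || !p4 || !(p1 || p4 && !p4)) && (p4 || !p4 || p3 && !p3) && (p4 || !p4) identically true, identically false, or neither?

(p4 || !p4 || !(p1 || p4 && !p4)) && (p4 || !p4 || p3 && !p3) && (p4 || !p4)
= (p4 || !p4 || !p1) && (p4 || !p4 || p3 && !p3) && (p4 || !p4)   — complement / identity
= (p4 || !p4 || !p1) && (p4 || !p4) && (p4 || !p4)   — complement / identity
= (p4 || !p4 || !p1) && (p4 || !p4)   — idempotence
= p4 || !p4   — absorption
= true   — complement

identically true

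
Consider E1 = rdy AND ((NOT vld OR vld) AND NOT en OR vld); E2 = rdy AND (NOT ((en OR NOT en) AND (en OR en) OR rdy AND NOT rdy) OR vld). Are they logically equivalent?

Yes

E1: rdy AND ((NOT vld OR vld) AND NOT en OR vld)
    = rdy AND (NOT en OR vld)   (complement / identity)
E2: rdy AND (NOT ((en OR NOT en) AND (en OR en) OR rdy AND NOT rdy) OR vld)
    = rdy AND (NOT ((en OR NOT en) AND en OR rdy AND NOT rdy) OR vld)   (idempotence)
    = rdy AND (NOT ((en OR NOT en) AND en) OR vld)   (complement / identity)
    = rdy AND (NOT en OR vld)   (complement / identity)
Both reduce to rdy AND (NOT en OR vld), so they are equivalent.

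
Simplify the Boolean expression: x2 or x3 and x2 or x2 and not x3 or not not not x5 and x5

x2

x2 or x3 and x2 or x2 and not x3 or not not not x5 and x5
= x2 or x2 or not not not x5 and x5   (distribution)
= x2 or x2 or not x5 and x5   (double negation)
= x2 or x2   (complement / identity)
= x2   (idempotence)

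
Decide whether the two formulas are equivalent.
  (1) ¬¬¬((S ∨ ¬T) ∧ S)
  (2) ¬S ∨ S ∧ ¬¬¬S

Yes

E1: ¬¬¬((S ∨ ¬T) ∧ S)
    = ¬¬¬S
    = ¬S
E2: ¬S ∨ S ∧ ¬¬¬S
    = ¬S ∨ S ∧ ¬S
    = ¬S
Both reduce to ¬S, so they are equivalent.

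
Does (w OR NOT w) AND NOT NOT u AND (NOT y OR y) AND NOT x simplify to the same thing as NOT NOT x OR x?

E1: (w OR NOT w) AND NOT NOT u AND (NOT y OR y) AND NOT x
    = NOT NOT u AND (NOT y OR y) AND NOT x   (complement / identity)
    = NOT NOT u AND NOT x   (complement / identity)
    = u AND NOT x   (double negation)
E2: NOT NOT x OR x
    = x OR x   (double negation)
    = x   (idempotence)
These differ: at u=0, w=0, x=1, y=0, E1 = 0 but E2 = 1.

No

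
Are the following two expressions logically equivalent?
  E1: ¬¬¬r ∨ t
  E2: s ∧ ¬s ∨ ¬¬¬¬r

No

E1: ¬¬¬r ∨ t
    = ¬r ∨ t   [double negation]
E2: s ∧ ¬s ∨ ¬¬¬¬r
    = s ∧ ¬s ∨ ¬¬r   [double negation]
    = ¬¬r   [complement / identity]
    = r   [double negation]
These differ: at r=0, s=0, t=0, E1 = 1 but E2 = 0.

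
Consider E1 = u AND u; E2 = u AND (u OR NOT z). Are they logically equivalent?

Yes

E1: u AND u
    = u   — idempotence
E2: u AND (u OR NOT z)
    = u   — absorption
Both reduce to u, so they are equivalent.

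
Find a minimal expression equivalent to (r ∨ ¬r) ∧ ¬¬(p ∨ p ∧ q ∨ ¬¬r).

(r ∨ ¬r) ∧ ¬¬(p ∨ p ∧ q ∨ ¬¬r)
= (r ∨ ¬r) ∧ ¬¬(p ∨ p ∧ q ∨ r)
= ¬¬(p ∨ p ∧ q ∨ r)
= p ∨ p ∧ q ∨ r
= p ∨ r

p ∨ r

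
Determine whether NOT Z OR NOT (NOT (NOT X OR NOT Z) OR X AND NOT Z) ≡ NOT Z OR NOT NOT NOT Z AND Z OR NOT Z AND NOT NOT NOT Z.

E1: NOT Z OR NOT (NOT (NOT X OR NOT Z) OR X AND NOT Z)
    = NOT Z OR NOT (X AND Z OR X AND NOT Z)   — De Morgan
    = NOT Z OR NOT X   — distribution
E2: NOT Z OR NOT NOT NOT Z AND Z OR NOT Z AND NOT NOT NOT Z
    = NOT Z OR NOT NOT NOT Z   — distribution
    = NOT Z OR NOT Z   — double negation
    = NOT Z   — idempotence
These differ: at X=0, Z=1, E1 = 1 but E2 = 0.

No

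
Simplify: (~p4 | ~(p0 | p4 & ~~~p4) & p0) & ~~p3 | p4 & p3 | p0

p3 | p0

(~p4 | ~(p0 | p4 & ~~~p4) & p0) & ~~p3 | p4 & p3 | p0
= (~p4 | ~(p0 | p4 & ~p4) & p0) & ~~p3 | p4 & p3 | p0   — double negation
= (~p4 | ~p0 & p0) & ~~p3 | p4 & p3 | p0   — complement / identity
= ~p4 & ~~p3 | p4 & p3 | p0   — complement / identity
= ~p4 & p3 | p4 & p3 | p0   — double negation
= p3 | p0   — distribution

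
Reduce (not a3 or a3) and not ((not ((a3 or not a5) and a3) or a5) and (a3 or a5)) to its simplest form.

(not a3 or a3) and not ((not ((a3 or not a5) and a3) or a5) and (a3 or a5))
= (not a3 or a3) and not (a5 or not ((a3 or not a5) and a3) and a3)   — distribution
= not (a5 or not ((a3 or not a5) and a3) and a3)   — complement / identity
= not (a5 or not a3 and a3)   — absorption
= not a5   — complement / identity

not a5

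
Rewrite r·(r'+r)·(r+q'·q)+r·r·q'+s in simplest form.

r+s

r·(r'+r)·(r+q'·q)+r·r·q'+s
= r·(r'+r)·r+r·r·q'+s   [complement / identity]
= r·r+r·r·q'+s   [complement / identity]
= r·r+s   [absorption]
= r+s   [idempotence]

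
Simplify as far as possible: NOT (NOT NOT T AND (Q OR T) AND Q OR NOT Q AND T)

NOT T

NOT (NOT NOT T AND (Q OR T) AND Q OR NOT Q AND T)
= NOT (NOT NOT T AND Q OR NOT Q AND T)   — absorption
= NOT (T AND Q OR NOT Q AND T)   — double negation
= NOT T   — distribution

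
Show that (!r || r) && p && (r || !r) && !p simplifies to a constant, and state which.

(!r || r) && p && (r || !r) && !p
= p && (r || !r) && !p   [complement / identity]
= p && !p   [complement / identity]
= false   [complement]

false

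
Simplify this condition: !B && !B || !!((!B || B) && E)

!B && !B || !!((!B || B) && E)
= !B && !B || !!E   — complement / identity
= !B && !B || E   — double negation
= !B || E   — idempotence

!B || E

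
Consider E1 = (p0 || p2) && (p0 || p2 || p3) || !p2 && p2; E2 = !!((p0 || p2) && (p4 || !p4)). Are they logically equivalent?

E1: (p0 || p2) && (p0 || p2 || p3) || !p2 && p2
    = p0 || p2 || !p2 && p2
    = p0 || p2
E2: !!((p0 || p2) && (p4 || !p4))
    = (p0 || p2) && (p4 || !p4)
    = p0 || p2
Both reduce to p0 || p2, so they are equivalent.

Yes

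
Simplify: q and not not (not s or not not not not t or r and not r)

q and not not (not s or not not not not t or r and not r)
= q and not not (not s or not not not not t)   — complement / identity
= q and not not (not s or not not t)   — double negation
= q and not not (not s or t)   — double negation
= q and (not s or t)   — double negation

q and (not s or t)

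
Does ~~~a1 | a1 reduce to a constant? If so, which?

yes, True

~~~a1 | a1
= ~a1 | a1   — double negation
= 1   — complement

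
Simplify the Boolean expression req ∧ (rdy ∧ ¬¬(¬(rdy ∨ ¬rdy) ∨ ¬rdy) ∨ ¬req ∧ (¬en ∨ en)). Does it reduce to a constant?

req ∧ (rdy ∧ ¬¬(¬(rdy ∨ ¬rdy) ∨ ¬rdy) ∨ ¬req ∧ (¬en ∨ en))
= req ∧ (rdy ∧ ¬((rdy ∨ ¬rdy) ∧ rdy) ∨ ¬req ∧ (¬en ∨ en))   (De Morgan)
= req ∧ (rdy ∧ ¬rdy ∨ ¬req ∧ (¬en ∨ en))   (complement / identity)
= req ∧ ¬req ∧ (¬en ∨ en)   (complement / identity)
= req ∧ ¬req   (complement / identity)
= False   (complement)

False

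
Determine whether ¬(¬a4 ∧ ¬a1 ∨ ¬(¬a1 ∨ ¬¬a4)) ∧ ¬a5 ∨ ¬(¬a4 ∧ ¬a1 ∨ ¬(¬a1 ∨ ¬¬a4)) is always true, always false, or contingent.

contingent

¬(¬a4 ∧ ¬a1 ∨ ¬(¬a1 ∨ ¬¬a4)) ∧ ¬a5 ∨ ¬(¬a4 ∧ ¬a1 ∨ ¬(¬a1 ∨ ¬¬a4))
= ¬(¬a4 ∧ ¬a1 ∨ ¬(¬a1 ∨ ¬¬a4))   (absorption)
= ¬(¬a4 ∧ ¬a1 ∨ a1 ∧ ¬a4)   (De Morgan)
= ¬¬a4   (distribution)
= a4   (double negation)
This depends on a4, so it is not a constant.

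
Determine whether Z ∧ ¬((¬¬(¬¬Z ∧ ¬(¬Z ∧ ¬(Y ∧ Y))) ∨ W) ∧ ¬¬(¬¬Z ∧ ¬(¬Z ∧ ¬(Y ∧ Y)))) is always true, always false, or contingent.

always false

Z ∧ ¬((¬¬(¬¬Z ∧ ¬(¬Z ∧ ¬(Y ∧ Y))) ∨ W) ∧ ¬¬(¬¬Z ∧ ¬(¬Z ∧ ¬(Y ∧ Y))))
= Z ∧ ¬¬¬(¬¬Z ∧ ¬(¬Z ∧ ¬(Y ∧ Y)))   — absorption
= Z ∧ ¬¬¬(¬¬Z ∧ ¬(¬Z ∧ ¬Y))   — idempotence
= Z ∧ ¬¬(¬Z ∨ ¬Z ∧ ¬Y)   — De Morgan
= Z ∧ ¬¬¬Z   — absorption
= Z ∧ ¬Z   — double negation
= False   — complement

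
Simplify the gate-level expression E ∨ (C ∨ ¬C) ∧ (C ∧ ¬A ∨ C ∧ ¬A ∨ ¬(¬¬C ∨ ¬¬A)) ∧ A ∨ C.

E ∨ C

E ∨ (C ∨ ¬C) ∧ (C ∧ ¬A ∨ C ∧ ¬A ∨ ¬(¬¬C ∨ ¬¬A)) ∧ A ∨ C
= E ∨ (C ∨ ¬C) ∧ (C ∧ ¬A ∨ ¬(¬¬C ∨ ¬¬A)) ∧ A ∨ C   [idempotence]
= E ∨ (C ∧ ¬A ∨ ¬(¬¬C ∨ ¬¬A)) ∧ A ∨ C   [complement / identity]
= E ∨ (C ∧ ¬A ∨ ¬C ∧ ¬A) ∧ A ∨ C   [De Morgan]
= E ∨ ¬A ∧ A ∨ C   [distribution]
= E ∨ C   [complement / identity]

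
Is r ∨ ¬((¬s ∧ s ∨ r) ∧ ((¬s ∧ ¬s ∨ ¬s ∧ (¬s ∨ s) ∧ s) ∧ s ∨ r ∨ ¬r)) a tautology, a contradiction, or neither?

tautology

r ∨ ¬((¬s ∧ s ∨ r) ∧ ((¬s ∧ ¬s ∨ ¬s ∧ (¬s ∨ s) ∧ s) ∧ s ∨ r ∨ ¬r))
= r ∨ ¬((¬s ∧ s ∨ r) ∧ ((¬s ∧ ¬s ∨ ¬s ∧ s) ∧ s ∨ r ∨ ¬r))
= r ∨ ¬((¬s ∧ s ∨ r) ∧ (¬s ∧ s ∨ r ∨ ¬r))
= r ∨ ¬(¬s ∧ s ∨ r)
= r ∨ ¬r
= True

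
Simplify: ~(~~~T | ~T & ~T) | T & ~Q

~(~~~T | ~T & ~T) | T & ~Q
= ~(~T | ~T & ~T) | T & ~Q   (double negation)
= ~(~T | ~T) | T & ~Q   (idempotence)
= ~~T | T & ~Q   (idempotence)
= T | T & ~Q   (double negation)
= T   (absorption)

T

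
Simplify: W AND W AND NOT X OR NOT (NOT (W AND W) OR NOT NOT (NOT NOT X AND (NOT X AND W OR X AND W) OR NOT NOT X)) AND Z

W AND W AND NOT X OR NOT (NOT (W AND W) OR NOT NOT (NOT NOT X AND (NOT X AND W OR X AND W) OR NOT NOT X)) AND Z
= W AND W AND NOT X OR NOT (NOT (W AND W) OR NOT NOT (NOT NOT X AND W OR NOT NOT X)) AND Z   — distribution
= W AND W AND NOT X OR W AND W AND NOT (NOT NOT X AND W OR NOT NOT X) AND Z   — De Morgan
= W AND W AND NOT X OR W AND W AND NOT NOT NOT X AND Z   — absorption
= W AND W AND NOT X OR W AND W AND NOT X AND Z   — double negation
= W AND W AND NOT X   — absorption
= W AND NOT X   — idempotence

W AND NOT X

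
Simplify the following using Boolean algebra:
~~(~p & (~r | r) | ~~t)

~~(~p & (~r | r) | ~~t)
= ~~(~p & (~r | r) | t)
= ~~(~p | t)
= ~p | t

~p | t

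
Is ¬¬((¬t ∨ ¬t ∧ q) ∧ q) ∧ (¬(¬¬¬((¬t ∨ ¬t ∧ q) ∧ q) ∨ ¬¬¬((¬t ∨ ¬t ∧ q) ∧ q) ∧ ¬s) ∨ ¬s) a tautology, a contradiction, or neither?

neither

¬¬((¬t ∨ ¬t ∧ q) ∧ q) ∧ (¬(¬¬¬((¬t ∨ ¬t ∧ q) ∧ q) ∨ ¬¬¬((¬t ∨ ¬t ∧ q) ∧ q) ∧ ¬s) ∨ ¬s)
= ¬¬((¬t ∨ ¬t ∧ q) ∧ q) ∧ (¬¬¬¬((¬t ∨ ¬t ∧ q) ∧ q) ∨ ¬s)   — absorption
= ¬¬((¬t ∨ ¬t ∧ q) ∧ q) ∧ (¬¬((¬t ∨ ¬t ∧ q) ∧ q) ∨ ¬s)   — double negation
= ¬¬((¬t ∨ ¬t ∧ q) ∧ q)   — absorption
= ¬¬(¬t ∧ q)   — absorption
= ¬t ∧ q   — double negation
This depends on q, t, so it is not a constant.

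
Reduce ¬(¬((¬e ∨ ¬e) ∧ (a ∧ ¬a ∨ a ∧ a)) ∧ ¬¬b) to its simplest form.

¬e ∧ a ∨ ¬b

¬(¬((¬e ∨ ¬e) ∧ (a ∧ ¬a ∨ a ∧ a)) ∧ ¬¬b)
= (¬e ∨ ¬e) ∧ (a ∧ ¬a ∨ a ∧ a) ∨ ¬b
= ¬e ∧ (a ∧ ¬a ∨ a ∧ a) ∨ ¬b
= ¬e ∧ a ∨ ¬b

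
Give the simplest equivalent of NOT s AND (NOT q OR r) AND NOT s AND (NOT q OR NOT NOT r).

NOT s AND (NOT q OR r) AND NOT s AND (NOT q OR NOT NOT r)
= NOT s AND (NOT q OR r) AND NOT s AND (NOT q OR r)   [double negation]
= NOT s AND (NOT q OR r)   [idempotence]

NOT s AND (NOT q OR r)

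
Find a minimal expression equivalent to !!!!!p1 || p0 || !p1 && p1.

!p1 || p0

!!!!!p1 || p0 || !p1 && p1
= !!!p1 || p0 || !p1 && p1
= !!!p1 || p0
= !p1 || p0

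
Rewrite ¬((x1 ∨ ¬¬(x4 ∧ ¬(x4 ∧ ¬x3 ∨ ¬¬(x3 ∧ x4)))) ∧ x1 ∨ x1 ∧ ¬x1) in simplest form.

¬((x1 ∨ ¬¬(x4 ∧ ¬(x4 ∧ ¬x3 ∨ ¬¬(x3 ∧ x4)))) ∧ x1 ∨ x1 ∧ ¬x1)
= ¬((x1 ∨ x4 ∧ ¬(x4 ∧ ¬x3 ∨ ¬¬(x3 ∧ x4))) ∧ x1 ∨ x1 ∧ ¬x1)   — double negation
= ¬((x1 ∨ x4 ∧ ¬(x4 ∧ ¬x3 ∨ x3 ∧ x4)) ∧ x1 ∨ x1 ∧ ¬x1)   — double negation
= ¬((x1 ∨ x4 ∧ ¬x4) ∧ x1 ∨ x1 ∧ ¬x1)   — distribution
= ¬(x1 ∧ x1 ∨ x1 ∧ ¬x1)   — complement / identity
= ¬x1   — distribution

¬x1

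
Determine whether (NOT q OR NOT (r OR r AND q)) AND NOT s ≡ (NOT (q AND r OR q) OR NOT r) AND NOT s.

Yes

E1: (NOT q OR NOT (r OR r AND q)) AND NOT s
    = (NOT q OR NOT r) AND NOT s   (absorption)
E2: (NOT (q AND r OR q) OR NOT r) AND NOT s
    = (NOT q OR NOT r) AND NOT s   (absorption)
Both reduce to (NOT q OR NOT r) AND NOT s, so they are equivalent.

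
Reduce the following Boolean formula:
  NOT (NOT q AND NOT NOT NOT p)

NOT (NOT q AND NOT NOT NOT p)
= NOT (NOT q AND NOT p)   — double negation
= q OR p   — De Morgan

q OR p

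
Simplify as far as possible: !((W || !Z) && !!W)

!((W || !Z) && !!W)
= !((W || !Z) && W)   [double negation]
= !W   [absorption]

!W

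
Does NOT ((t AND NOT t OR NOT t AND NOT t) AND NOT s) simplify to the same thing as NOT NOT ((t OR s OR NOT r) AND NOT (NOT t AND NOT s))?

E1: NOT ((t AND NOT t OR NOT t AND NOT t) AND NOT s)
    = NOT (NOT t AND NOT s)   — distribution
    = t OR s   — De Morgan
E2: NOT NOT ((t OR s OR NOT r) AND NOT (NOT t AND NOT s))
    = NOT NOT ((t OR s OR NOT r) AND (t OR s))   — De Morgan
    = NOT NOT (t OR s)   — absorption
    = t OR s   — double negation
Both reduce to t OR s, so they are equivalent.

Yes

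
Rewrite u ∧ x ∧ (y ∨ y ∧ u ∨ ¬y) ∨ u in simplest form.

u ∧ x ∧ (y ∨ y ∧ u ∨ ¬y) ∨ u
= u ∧ x ∧ (y ∨ ¬y) ∨ u   (absorption)
= u ∧ x ∨ u   (complement / identity)
= u   (absorption)

u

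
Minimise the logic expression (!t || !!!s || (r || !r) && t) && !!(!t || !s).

(!t || !!!s || (r || !r) && t) && !!(!t || !s)
= (!t || !!!s || t) && !!(!t || !s)   — complement / identity
= (!t || !!!s || t) && (!t || !s)   — double negation
= (!t || !s || t) && (!t || !s)   — double negation
= !t || (!s || t) && !s   — distribution
= !t || !s   — absorption

!t || !s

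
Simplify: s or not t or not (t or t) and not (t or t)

s or not t

s or not t or not (t or t) and not (t or t)
= s or not t or not (t or t)   [idempotence]
= s or not t or not t   [idempotence]
= s or not t   [idempotence]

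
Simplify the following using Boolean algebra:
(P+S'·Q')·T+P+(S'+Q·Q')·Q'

(P+S'·Q')·T+P+(S'+Q·Q')·Q'
= (P+S'·Q')·T+P+S'·Q'   [complement / identity]
= P+S'·Q'   [absorption]

P+S'·Q'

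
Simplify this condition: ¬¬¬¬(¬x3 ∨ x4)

¬¬¬¬(¬x3 ∨ x4)
= ¬¬(¬x3 ∨ x4)   (double negation)
= ¬x3 ∨ x4   (double negation)

¬x3 ∨ x4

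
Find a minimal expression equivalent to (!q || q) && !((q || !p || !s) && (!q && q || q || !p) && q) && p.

(!q || q) && !((q || !p || !s) && (!q && q || q || !p) && q) && p
= !((q || !p || !s) && (!q && q || q || !p) && q) && p   — complement / identity
= !((q || !p || !s) && (q || !p) && q) && p   — complement / identity
= !((q || !p) && q) && p   — absorption
= !q && p   — absorption

!q && p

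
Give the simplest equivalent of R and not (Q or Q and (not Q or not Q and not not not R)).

R and not Q

R and not (Q or Q and (not Q or not Q and not not not R))
= R and not (Q or Q and (not Q or not Q and not R))
= R and not (Q or Q and not Q)
= R and not Q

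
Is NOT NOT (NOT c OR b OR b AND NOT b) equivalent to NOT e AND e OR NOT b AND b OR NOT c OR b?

Yes

E1: NOT NOT (NOT c OR b OR b AND NOT b)
    = NOT c OR b OR b AND NOT b
    = NOT c OR b
E2: NOT e AND e OR NOT b AND b OR NOT c OR b
    = NOT b AND b OR NOT c OR b
    = NOT c OR b
Both reduce to NOT c OR b, so they are equivalent.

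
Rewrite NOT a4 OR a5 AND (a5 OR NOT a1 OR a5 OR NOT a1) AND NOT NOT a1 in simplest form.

NOT a4 OR a5 AND (a5 OR NOT a1 OR a5 OR NOT a1) AND NOT NOT a1
= NOT a4 OR a5 AND (a5 OR NOT a1) AND NOT NOT a1   [idempotence]
= NOT a4 OR a5 AND NOT NOT a1   [absorption]
= NOT a4 OR a5 AND a1   [double negation]

NOT a4 OR a5 AND a1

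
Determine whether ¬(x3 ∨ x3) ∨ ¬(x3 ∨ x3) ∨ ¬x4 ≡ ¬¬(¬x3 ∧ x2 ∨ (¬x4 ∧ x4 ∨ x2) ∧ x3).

E1: ¬(x3 ∨ x3) ∨ ¬(x3 ∨ x3) ∨ ¬x4
    = ¬(x3 ∨ x3) ∨ ¬x4
    = ¬x3 ∨ ¬x4
E2: ¬¬(¬x3 ∧ x2 ∨ (¬x4 ∧ x4 ∨ x2) ∧ x3)
    = ¬x3 ∧ x2 ∨ (¬x4 ∧ x4 ∨ x2) ∧ x3
    = ¬x3 ∧ x2 ∨ x2 ∧ x3
    = x2
These differ: at x2=0, x3=0, x4=0, E1 = 1 but E2 = 0.

No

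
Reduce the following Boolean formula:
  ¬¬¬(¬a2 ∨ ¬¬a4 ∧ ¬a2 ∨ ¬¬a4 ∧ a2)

a2 ∧ ¬a4

¬¬¬(¬a2 ∨ ¬¬a4 ∧ ¬a2 ∨ ¬¬a4 ∧ a2)
= ¬¬¬(¬a2 ∨ ¬¬a4)
= ¬(¬a2 ∨ ¬¬a4)
= a2 ∧ ¬a4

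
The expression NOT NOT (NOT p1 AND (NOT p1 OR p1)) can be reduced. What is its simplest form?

NOT NOT (NOT p1 AND (NOT p1 OR p1))
= NOT NOT NOT p1   [complement / identity]
= NOT p1   [double negation]

NOT p1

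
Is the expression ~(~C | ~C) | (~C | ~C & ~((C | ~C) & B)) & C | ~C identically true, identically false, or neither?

identically true

~(~C | ~C) | (~C | ~C & ~((C | ~C) & B)) & C | ~C
= ~(~C | ~C) | (~C | ~C & ~B) & C | ~C   (complement / identity)
= ~(~C | ~C) | ~C & C | ~C   (absorption)
= C & C | ~C & C | ~C   (De Morgan)
= C | ~C   (distribution)
= 1   (complement)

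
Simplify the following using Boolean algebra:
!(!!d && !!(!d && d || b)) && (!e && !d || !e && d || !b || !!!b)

!b || !d && !e

!(!!d && !!(!d && d || b)) && (!e && !d || !e && d || !b || !!!b)
= !(!!d && !!(!d && d || b)) && (!e && !d || !e && d || !b || !b)   (double negation)
= !(!!d && !!b) && (!e && !d || !e && d || !b || !b)   (complement / identity)
= (!d || !b) && (!e && !d || !e && d || !b || !b)   (De Morgan)
= (!d || !b) && (!e && !d || !e && d || !b)   (idempotence)
= !b || !d && (!e && !d || !e && d)   (distribution)
= !b || !d && !e   (distribution)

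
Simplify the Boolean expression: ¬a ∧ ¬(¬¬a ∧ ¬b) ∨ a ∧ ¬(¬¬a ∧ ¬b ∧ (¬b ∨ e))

¬a ∧ ¬(¬¬a ∧ ¬b) ∨ a ∧ ¬(¬¬a ∧ ¬b ∧ (¬b ∨ e))
= ¬a ∧ ¬(¬¬a ∧ ¬b) ∨ a ∧ ¬(¬¬a ∧ ¬b)   — absorption
= ¬(¬¬a ∧ ¬b)   — distribution
= ¬a ∨ b   — De Morgan

¬a ∨ b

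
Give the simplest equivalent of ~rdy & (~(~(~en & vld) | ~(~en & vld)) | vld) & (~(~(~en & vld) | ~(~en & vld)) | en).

~rdy & (~(~(~en & vld) | ~(~en & vld)) | vld) & (~(~(~en & vld) | ~(~en & vld)) | en)
= ~rdy & (vld & en | ~(~(~en & vld) | ~(~en & vld)))   [distribution]
= ~rdy & (vld & en | ~en & vld & ~en & vld)   [De Morgan]
= ~rdy & (vld & en | ~en & vld)   [idempotence]
= ~rdy & vld   [distribution]

~rdy & vld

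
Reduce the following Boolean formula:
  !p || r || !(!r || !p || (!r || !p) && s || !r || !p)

!p || r || !(!r || !p || (!r || !p) && s || !r || !p)
= !p || r || !(!r || !p || !r || !p)
= !p || r || !(!r || !p)
= !p || r || r && p
= !p || r

!p || r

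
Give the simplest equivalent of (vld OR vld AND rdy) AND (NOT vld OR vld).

vld

(vld OR vld AND rdy) AND (NOT vld OR vld)
= vld AND (NOT vld OR vld)   — absorption
= vld   — complement / identity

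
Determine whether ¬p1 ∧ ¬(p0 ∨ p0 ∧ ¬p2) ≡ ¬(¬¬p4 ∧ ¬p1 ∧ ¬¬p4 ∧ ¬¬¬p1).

No

E1: ¬p1 ∧ ¬(p0 ∨ p0 ∧ ¬p2)
    = ¬p1 ∧ ¬p0   [absorption]
E2: ¬(¬¬p4 ∧ ¬p1 ∧ ¬¬p4 ∧ ¬¬¬p1)
    = ¬(¬¬p4 ∧ ¬p1 ∧ ¬¬p4 ∧ ¬p1)   [double negation]
    = ¬(¬¬p4 ∧ ¬p1)   [idempotence]
    = ¬p4 ∨ p1   [De Morgan]
These differ: at p0=1, p1=1, p2=0, p4=0, E1 = 0 but E2 = 1.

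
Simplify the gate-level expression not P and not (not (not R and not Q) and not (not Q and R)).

not P and not (not (not R and not Q) and not (not Q and R))
= not P and (not R and not Q or not Q and R)   (De Morgan)
= not P and not Q   (distribution)

not P and not Q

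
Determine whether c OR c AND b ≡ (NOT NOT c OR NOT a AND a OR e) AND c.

E1: c OR c AND b
    = c   (absorption)
E2: (NOT NOT c OR NOT a AND a OR e) AND c
    = (NOT NOT c OR e) AND c   (complement / identity)
    = (c OR e) AND c   (double negation)
    = c   (absorption)
Both reduce to c, so they are equivalent.

Yes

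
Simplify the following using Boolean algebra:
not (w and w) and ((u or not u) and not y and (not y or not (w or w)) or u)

not w and (not y or u)

not (w and w) and ((u or not u) and not y and (not y or not (w or w)) or u)
= not (w and w) and ((u or not u) and not y and (not y or not w) or u)
= not w and ((u or not u) and not y and (not y or not w) or u)
= not w and (not y and (not y or not w) or u)
= not w and (not y or u)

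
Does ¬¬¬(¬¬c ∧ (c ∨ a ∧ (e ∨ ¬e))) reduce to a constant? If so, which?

no

¬¬¬(¬¬c ∧ (c ∨ a ∧ (e ∨ ¬e)))
= ¬¬¬(c ∧ (c ∨ a ∧ (e ∨ ¬e)))
= ¬(c ∧ (c ∨ a ∧ (e ∨ ¬e)))
= ¬(c ∧ (c ∨ a))
= ¬c
This depends on c, so it is not a constant.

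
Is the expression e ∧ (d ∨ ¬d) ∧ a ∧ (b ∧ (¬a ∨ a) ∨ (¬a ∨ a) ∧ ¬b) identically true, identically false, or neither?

neither

e ∧ (d ∨ ¬d) ∧ a ∧ (b ∧ (¬a ∨ a) ∨ (¬a ∨ a) ∧ ¬b)
= e ∧ (d ∨ ¬d) ∧ a ∧ (¬a ∨ a)
= e ∧ (d ∨ ¬d) ∧ a
= e ∧ a
This depends on a, e, so it is not a constant.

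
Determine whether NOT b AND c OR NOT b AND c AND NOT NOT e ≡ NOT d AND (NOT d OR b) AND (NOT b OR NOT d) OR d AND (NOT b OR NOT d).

E1: NOT b AND c OR NOT b AND c AND NOT NOT e
    = NOT b AND c OR NOT b AND c AND e
    = NOT b AND c
E2: NOT d AND (NOT d OR b) AND (NOT b OR NOT d) OR d AND (NOT b OR NOT d)
    = NOT d AND (NOT b OR NOT d) OR d AND (NOT b OR NOT d)
    = NOT b OR NOT d
These differ: at b=0, c=0, d=0, e=1, E1 = 0 but E2 = 1.

No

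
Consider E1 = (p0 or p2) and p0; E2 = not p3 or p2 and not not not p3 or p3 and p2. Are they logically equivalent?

E1: (p0 or p2) and p0
    = p0   (absorption)
E2: not p3 or p2 and not not not p3 or p3 and p2
    = not p3 or p2 and not p3 or p3 and p2   (double negation)
    = not p3 or p2   (distribution)
These differ: at p0=0, p2=0, p3=0, E1 = 0 but E2 = 1.

No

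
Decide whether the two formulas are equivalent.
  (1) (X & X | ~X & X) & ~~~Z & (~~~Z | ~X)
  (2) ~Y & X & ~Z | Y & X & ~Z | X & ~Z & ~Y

E1: (X & X | ~X & X) & ~~~Z & (~~~Z | ~X)
    = (X & X | ~X & X) & ~~~Z   [absorption]
    = X & ~~~Z   [distribution]
    = X & ~Z   [double negation]
E2: ~Y & X & ~Z | Y & X & ~Z | X & ~Z & ~Y
    = X & ~Z | X & ~Z & ~Y   [distribution]
    = X & ~Z   [absorption]
Both reduce to X & ~Z, so they are equivalent.

Yes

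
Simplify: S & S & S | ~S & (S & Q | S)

S

S & S & S | ~S & (S & Q | S)
= S & S | ~S & (S & Q | S)   (idempotence)
= S & S | ~S & S   (absorption)
= S   (distribution)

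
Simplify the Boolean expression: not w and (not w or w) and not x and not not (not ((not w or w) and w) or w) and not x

not w and (not w or w) and not x and not not (not ((not w or w) and w) or w) and not x
= not w and (not w or w) and not x and (not ((not w or w) and w) or w) and not x   (double negation)
= not w and (not w or w) and not x and (not w or w) and not x   (complement / identity)
= not w and (not w or w) and not x   (idempotence)
= not w and not x   (complement / identity)

not w and not x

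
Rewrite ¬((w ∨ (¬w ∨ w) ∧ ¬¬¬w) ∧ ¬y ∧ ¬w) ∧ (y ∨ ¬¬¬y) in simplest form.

y ∨ w

¬((w ∨ (¬w ∨ w) ∧ ¬¬¬w) ∧ ¬y ∧ ¬w) ∧ (y ∨ ¬¬¬y)
= ¬((w ∨ ¬¬¬w) ∧ ¬y ∧ ¬w) ∧ (y ∨ ¬¬¬y)   [complement / identity]
= ¬((w ∨ ¬w) ∧ ¬y ∧ ¬w) ∧ (y ∨ ¬¬¬y)   [double negation]
= ¬(¬y ∧ ¬w) ∧ (y ∨ ¬¬¬y)   [complement / identity]
= ¬(¬y ∧ ¬w) ∧ (y ∨ ¬y)   [double negation]
= (y ∨ w) ∧ (y ∨ ¬y)   [De Morgan]
= y ∨ w   [complement / identity]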